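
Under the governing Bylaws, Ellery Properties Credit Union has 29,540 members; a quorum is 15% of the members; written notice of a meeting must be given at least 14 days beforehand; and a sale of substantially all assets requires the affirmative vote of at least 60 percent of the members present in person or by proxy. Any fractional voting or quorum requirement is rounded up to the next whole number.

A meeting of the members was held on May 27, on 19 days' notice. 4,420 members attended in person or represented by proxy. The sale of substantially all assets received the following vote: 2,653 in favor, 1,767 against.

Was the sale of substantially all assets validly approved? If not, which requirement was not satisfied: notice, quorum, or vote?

Notice: 19 days given; 14 required. Satisfied.
Quorum: 15% of 29,540 = 4,431; 4,420 present. Not satisfied.
Vote: requires three-fifths of those present (4,420); 3/5 of 4420 = 2652, so 2,652 needed; 2,653 in favor. Satisfied.

Invalid — quorum requirement not satisfied.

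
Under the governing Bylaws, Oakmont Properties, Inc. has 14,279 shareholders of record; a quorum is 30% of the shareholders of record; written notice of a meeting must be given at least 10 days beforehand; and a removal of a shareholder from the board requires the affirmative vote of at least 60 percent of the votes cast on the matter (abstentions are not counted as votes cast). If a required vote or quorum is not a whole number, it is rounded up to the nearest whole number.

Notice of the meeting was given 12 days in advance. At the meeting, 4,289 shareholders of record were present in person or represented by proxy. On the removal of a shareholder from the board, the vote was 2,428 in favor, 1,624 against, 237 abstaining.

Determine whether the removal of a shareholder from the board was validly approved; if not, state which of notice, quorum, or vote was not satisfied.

Invalid — vote requirement not satisfied.

Notice: 12 days given; 10 required. Satisfied.
Quorum: 30% of 14,279 = 4,283.70, rounded up to 4,284; 4,289 present. Satisfied.
Vote: requires three-fifths of the votes cast (4,289 − 237 abstaining = 4,052); 3/5 of 4052 = 2431.20, rounded up to 2432, so 2,432 needed; 2,428 in favor. Not satisfied.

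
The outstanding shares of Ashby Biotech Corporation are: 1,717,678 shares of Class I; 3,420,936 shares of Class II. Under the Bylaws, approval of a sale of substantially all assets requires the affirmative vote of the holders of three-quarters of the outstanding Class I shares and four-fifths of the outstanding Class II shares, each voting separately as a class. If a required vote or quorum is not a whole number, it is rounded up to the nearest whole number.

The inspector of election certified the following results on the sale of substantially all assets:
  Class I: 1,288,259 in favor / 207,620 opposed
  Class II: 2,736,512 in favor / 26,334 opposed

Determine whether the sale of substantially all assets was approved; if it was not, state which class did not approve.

Class I: 3/4 of 1717678 = 1288258.50, rounded up to 1288259; 1,288,259 required, 1,288,259 in favor — approved.
Class II: 4/5 of 3420936 = 2736748.80, rounded up to 2736749; 2,736,749 required, 2,736,512 in favor — not approved.

Not approved — the Class II shares did not give the required vote.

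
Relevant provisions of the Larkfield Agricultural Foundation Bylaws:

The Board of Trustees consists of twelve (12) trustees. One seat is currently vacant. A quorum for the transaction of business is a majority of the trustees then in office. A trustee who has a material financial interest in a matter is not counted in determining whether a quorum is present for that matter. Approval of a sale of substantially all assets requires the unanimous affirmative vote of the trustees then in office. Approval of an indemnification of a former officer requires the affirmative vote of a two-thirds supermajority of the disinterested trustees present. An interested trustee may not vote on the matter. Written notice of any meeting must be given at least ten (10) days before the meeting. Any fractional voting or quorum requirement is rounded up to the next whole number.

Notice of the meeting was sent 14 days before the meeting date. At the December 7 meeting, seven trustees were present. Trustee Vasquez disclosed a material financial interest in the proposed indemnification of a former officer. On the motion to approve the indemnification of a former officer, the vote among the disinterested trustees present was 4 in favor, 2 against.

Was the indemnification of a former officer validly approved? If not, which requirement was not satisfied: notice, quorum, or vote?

Valid — all requirements satisfied.

Notice: 14 days given; 10 required (14 ≥ 10). Satisfied.
Quorum: 7 present, but the 1 interested trustee does not count, leaving 6. Quorum is 6. Satisfied.
Vote: the indemnification of a former officer requires two-thirds of the disinterested trustees present (7 − 1 = 6). 2/3 of 6 = 4, so 4 affirmative votes are needed; 4 voted in favor. Satisfied.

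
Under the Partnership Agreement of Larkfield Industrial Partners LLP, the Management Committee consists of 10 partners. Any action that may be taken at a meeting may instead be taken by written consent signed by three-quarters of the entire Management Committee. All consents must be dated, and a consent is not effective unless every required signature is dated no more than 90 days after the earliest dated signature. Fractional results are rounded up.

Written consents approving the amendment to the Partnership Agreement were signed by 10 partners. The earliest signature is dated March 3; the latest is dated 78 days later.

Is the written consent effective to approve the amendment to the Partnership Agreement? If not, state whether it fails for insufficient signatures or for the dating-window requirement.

Signatures required: three-quarters of 10 — 3/4 of 10 = 7.50, rounded up to 8, so 8 needed; 10 signed. Sufficient.
Dating window: the latest signature is 78 days after the earliest; the limit is 90 days. Within the window.

Effective — both the signature and dating-window requirements are satisfied.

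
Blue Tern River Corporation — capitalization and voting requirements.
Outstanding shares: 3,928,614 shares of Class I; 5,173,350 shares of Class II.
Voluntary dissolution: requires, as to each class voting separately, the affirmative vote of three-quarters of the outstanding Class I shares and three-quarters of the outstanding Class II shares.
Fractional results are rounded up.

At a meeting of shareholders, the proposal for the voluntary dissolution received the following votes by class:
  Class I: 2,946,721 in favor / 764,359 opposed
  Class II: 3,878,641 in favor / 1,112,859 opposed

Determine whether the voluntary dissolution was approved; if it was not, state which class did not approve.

Not approved — the Class II shares did not give the required vote.

Class I: 3/4 of 3928614 = 2946460.50, rounded up to 2946461; 2,946,461 required, 2,946,721 in favor — approved.
Class II: 3/4 of 5173350 = 3880012.50, rounded up to 3880013; 3,880,013 required, 3,878,641 in favor — not approved.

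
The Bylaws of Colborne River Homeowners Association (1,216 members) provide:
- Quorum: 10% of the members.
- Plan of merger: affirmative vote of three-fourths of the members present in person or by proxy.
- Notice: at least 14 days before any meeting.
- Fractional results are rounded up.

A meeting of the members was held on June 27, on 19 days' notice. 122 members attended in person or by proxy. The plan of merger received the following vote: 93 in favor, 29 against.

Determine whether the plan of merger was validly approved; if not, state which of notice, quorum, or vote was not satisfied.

Notice: 19 days given; 14 required. Satisfied.
Quorum: 10% of 1,216 = 121.60, rounded up to 122; 122 present. Satisfied.
Vote: requires three-fourths of those present (122); 3/4 of 122 = 91.50, rounded up to 92, so 92 needed; 93 in favor. Satisfied.

Valid — all requirements satisfied.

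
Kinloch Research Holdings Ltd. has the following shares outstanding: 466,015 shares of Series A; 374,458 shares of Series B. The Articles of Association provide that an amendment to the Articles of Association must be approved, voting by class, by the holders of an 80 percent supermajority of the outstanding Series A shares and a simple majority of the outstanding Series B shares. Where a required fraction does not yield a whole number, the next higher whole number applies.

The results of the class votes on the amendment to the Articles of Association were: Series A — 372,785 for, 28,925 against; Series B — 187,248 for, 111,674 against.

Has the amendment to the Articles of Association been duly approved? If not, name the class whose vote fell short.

Not approved — the Series A shares did not give the required vote.

Series A: 4/5 of 466015 = 372812; 372,812 required, 372,785 in favor — not approved.
Series B: a majority of 374458 is 187230; 187,230 required, 187,248 in favor — approved.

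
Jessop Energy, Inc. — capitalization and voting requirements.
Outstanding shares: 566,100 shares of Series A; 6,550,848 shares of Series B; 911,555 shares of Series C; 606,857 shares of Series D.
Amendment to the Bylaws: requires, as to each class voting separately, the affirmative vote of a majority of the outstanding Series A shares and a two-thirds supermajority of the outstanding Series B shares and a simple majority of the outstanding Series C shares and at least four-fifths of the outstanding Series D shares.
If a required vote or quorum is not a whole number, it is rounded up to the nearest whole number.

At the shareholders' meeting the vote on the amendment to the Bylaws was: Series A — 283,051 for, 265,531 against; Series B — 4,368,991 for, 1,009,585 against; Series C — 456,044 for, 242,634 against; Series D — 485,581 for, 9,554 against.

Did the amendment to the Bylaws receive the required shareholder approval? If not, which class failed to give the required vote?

Approved — every class gave the required vote.

Series A: a majority of 566100 is 283051; 283,051 required, 283,051 in favor — approved.
Series B: 2/3 of 6550848 = 4367232; 4,367,232 required, 4,368,991 in favor — approved.
Series C: a majority of 911555 is 455778; 455,778 required, 456,044 in favor — approved.
Series D: 4/5 of 606857 = 485485.60, rounded up to 485486; 485,486 required, 485,581 in favor — approved.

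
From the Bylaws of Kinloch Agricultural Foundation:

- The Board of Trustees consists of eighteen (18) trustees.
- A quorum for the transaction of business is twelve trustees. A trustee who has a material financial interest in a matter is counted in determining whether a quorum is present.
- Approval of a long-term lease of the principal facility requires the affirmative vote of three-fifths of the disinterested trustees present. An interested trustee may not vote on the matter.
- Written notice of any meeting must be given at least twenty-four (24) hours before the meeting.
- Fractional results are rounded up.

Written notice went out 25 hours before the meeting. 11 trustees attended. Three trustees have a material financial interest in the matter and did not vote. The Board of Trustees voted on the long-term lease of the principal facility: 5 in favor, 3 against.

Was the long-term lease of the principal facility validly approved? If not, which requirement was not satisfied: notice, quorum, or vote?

Invalid — quorum requirement not satisfied.

Notice: 25 hours given; 24 required (25 ≥ 24). Satisfied.
Quorum: 11 present (interested trustees count toward quorum); quorum is 12. Not satisfied.
Vote: the long-term lease of the principal facility requires three-fifths of the disinterested trustees present (11 − 3 = 8). 3/5 of 8 = 4.80, rounded up to 5, so 5 affirmative votes are needed; 5 voted in favor. Satisfied. (Moot — without a quorum no business can be validly transacted.)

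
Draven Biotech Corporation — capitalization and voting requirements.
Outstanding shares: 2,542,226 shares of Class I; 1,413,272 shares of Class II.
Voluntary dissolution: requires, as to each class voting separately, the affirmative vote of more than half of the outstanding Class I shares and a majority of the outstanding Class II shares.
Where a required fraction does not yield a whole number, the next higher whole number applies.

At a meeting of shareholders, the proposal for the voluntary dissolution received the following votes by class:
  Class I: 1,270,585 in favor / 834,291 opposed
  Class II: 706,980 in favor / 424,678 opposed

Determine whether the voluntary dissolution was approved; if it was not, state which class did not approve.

Class I: a majority of 2542226 is 1271114; 1,271,114 required, 1,270,585 in favor — not approved.
Class II: a majority of 1413272 is 706637; 706,637 required, 706,980 in favor — approved.

Not approved — the Class I shares did not give the required vote.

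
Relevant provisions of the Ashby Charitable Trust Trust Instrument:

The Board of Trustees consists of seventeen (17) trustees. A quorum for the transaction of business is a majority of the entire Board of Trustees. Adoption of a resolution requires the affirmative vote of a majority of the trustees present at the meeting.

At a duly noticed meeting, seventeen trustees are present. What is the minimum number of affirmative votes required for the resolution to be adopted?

9

The resolution requires a majority of the trustees present (17).
A majority of 17 is 9.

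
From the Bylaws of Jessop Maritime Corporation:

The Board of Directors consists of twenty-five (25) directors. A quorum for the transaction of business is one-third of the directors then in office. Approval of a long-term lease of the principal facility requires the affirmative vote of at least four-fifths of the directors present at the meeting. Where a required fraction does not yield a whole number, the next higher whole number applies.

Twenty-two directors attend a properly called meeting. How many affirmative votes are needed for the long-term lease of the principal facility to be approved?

The long-term lease of the principal facility requires four-fifths of the directors present (22).
4/5 of 22 = 17.60, rounded up to 18.

18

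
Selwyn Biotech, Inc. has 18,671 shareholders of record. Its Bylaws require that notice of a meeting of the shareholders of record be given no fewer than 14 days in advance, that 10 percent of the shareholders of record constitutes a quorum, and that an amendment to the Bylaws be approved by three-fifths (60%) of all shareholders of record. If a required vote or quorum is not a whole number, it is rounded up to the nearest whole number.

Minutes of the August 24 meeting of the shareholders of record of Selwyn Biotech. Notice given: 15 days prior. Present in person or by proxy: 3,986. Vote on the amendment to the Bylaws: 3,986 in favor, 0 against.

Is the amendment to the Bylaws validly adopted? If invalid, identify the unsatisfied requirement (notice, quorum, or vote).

Notice: 15 days given; 14 required. Satisfied.
Quorum: 10% of 18,671 = 1,867.10, rounded up to 1,868; 3,986 present. Satisfied.
Vote: requires three-fifths of all shareholders of record (18,671); 3/5 of 18671 = 11202.60, rounded up to 11203, so 11,203 needed; 3,986 in favor. Not satisfied.

Invalid — vote requirement not satisfied.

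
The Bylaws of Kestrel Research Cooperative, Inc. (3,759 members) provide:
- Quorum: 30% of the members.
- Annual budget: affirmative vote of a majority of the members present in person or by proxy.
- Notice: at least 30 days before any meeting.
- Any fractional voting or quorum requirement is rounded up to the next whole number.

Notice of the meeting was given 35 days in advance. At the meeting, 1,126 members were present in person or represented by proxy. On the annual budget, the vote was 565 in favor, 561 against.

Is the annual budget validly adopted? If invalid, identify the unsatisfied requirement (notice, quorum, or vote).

Notice: 35 days given; 30 required. Satisfied.
Quorum: 30% of 3,759 = 1,127.70, rounded up to 1,128; 1,126 present. Not satisfied.
Vote: requires a majority of those present (1,126); a majority of 1126 is 564, so 564 needed; 565 in favor. Satisfied.

Invalid — quorum requirement not satisfied.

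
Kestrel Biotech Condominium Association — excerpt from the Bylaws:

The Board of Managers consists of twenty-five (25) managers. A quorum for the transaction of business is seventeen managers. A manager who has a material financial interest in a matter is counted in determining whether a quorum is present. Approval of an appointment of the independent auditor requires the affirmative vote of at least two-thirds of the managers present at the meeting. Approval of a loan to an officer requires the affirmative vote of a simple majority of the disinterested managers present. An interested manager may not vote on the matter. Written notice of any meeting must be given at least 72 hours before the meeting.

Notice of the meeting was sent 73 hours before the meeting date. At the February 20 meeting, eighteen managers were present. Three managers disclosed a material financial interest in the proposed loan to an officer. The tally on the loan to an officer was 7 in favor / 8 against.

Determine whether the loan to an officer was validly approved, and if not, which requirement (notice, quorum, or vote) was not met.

Notice: 73 hours given; 72 required (73 ≥ 72). Satisfied.
Quorum: 18 present (interested managers count toward quorum); quorum is 17. Satisfied.
Vote: the loan to an officer requires a majority of the disinterested managers present (18 − 3 = 15). A majority of 15 is 8, so 8 affirmative votes are needed; 7 voted in favor. Not satisfied.

Invalid — vote requirement not satisfied.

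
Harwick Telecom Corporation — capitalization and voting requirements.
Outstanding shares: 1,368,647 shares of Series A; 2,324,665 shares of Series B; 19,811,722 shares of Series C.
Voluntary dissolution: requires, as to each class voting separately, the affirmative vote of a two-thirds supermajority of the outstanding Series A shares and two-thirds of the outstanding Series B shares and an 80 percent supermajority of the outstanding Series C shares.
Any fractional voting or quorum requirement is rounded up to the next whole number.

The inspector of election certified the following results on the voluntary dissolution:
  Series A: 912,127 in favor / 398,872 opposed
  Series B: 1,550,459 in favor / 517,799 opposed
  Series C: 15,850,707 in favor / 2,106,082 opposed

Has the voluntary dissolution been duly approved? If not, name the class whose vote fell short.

Not approved — the Series A shares did not give the required vote.

Series A: 2/3 of 1368647 = 912431.33, rounded up to 912432; 912,432 required, 912,127 in favor — not approved.
Series B: 2/3 of 2324665 = 1549776.67, rounded up to 1549777; 1,549,777 required, 1,550,459 in favor — approved.
Series C: 4/5 of 19811722 = 15849377.60, rounded up to 15849378; 15,849,378 required, 15,850,707 in favor — approved.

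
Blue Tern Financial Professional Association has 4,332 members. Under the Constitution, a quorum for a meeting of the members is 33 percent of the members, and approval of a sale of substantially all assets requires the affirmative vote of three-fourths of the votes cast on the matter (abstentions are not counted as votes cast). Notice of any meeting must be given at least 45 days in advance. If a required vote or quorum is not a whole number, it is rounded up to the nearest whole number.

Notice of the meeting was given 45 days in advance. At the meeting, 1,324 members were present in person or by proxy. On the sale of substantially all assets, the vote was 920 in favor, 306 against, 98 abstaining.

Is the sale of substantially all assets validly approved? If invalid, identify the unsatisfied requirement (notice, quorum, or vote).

Invalid — quorum requirement not satisfied.

Notice: 45 days given; 45 required. Satisfied.
Quorum: 33% of 4,332 = 1,429.56, rounded up to 1,430; 1,324 present. Not satisfied.
Vote: requires three-fourths of the votes cast (1,324 − 98 abstaining = 1,226); 3/4 of 1226 = 919.50, rounded up to 920, so 920 needed; 920 in favor. Satisfied.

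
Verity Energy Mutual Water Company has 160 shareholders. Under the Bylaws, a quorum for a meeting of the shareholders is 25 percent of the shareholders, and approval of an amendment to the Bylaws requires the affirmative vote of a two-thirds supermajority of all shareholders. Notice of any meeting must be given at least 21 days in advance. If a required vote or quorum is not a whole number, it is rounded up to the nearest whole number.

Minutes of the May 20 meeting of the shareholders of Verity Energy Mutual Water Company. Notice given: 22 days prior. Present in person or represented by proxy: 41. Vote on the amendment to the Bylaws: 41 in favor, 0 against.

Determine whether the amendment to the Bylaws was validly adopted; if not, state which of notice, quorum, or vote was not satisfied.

Invalid — vote requirement not satisfied.

Notice: 22 days given; 21 required. Satisfied.
Quorum: 25% of 160 = 40; 41 present. Satisfied.
Vote: requires two-thirds of all shareholders (160); 2/3 of 160 = 106.67, rounded up to 107, so 107 needed; 41 in favor. Not satisfied.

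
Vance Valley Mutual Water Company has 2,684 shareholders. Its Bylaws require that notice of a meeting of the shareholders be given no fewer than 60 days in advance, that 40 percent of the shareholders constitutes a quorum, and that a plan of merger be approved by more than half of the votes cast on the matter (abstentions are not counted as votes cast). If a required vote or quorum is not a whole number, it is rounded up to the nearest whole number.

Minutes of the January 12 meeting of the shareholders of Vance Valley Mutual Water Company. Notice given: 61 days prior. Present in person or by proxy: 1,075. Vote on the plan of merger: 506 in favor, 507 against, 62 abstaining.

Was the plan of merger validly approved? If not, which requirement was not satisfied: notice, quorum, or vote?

Notice: 61 days given; 60 required. Satisfied.
Quorum: 40% of 2,684 = 1,073.60, rounded up to 1,074; 1,075 present. Satisfied.
Vote: requires a majority of the votes cast (1,075 − 62 abstaining = 1,013); a majority of 1013 is 507, so 507 needed; 506 in favor. Not satisfied.

Invalid — vote requirement not satisfied.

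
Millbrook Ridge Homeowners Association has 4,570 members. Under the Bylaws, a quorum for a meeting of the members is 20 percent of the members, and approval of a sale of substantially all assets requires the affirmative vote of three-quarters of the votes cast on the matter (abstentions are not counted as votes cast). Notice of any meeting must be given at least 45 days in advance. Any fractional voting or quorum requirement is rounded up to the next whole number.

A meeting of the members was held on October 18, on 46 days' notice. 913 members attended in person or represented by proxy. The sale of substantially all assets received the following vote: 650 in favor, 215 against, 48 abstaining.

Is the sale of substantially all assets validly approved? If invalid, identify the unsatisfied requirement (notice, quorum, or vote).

Invalid — quorum requirement not satisfied.

Notice: 46 days given; 45 required. Satisfied.
Quorum: 20% of 4,570 = 914; 913 present. Not satisfied.
Vote: requires three-fourths of the votes cast (913 − 48 abstaining = 865); 3/4 of 865 = 648.75, rounded up to 649, so 649 needed; 650 in favor. Satisfied.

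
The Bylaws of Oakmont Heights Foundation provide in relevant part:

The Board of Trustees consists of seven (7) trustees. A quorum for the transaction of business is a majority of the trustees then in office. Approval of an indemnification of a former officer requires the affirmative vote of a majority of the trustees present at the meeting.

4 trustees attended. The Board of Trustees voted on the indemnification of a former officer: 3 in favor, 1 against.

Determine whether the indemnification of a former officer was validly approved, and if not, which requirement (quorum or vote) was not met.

Valid — all requirements satisfied.

Quorum: 4 present; quorum is 4. Satisfied.
Vote: the indemnification of a former officer requires a majority of the trustees present (4). A majority of 4 is 3, so 3 affirmative votes are needed; 3 voted in favor. Satisfied.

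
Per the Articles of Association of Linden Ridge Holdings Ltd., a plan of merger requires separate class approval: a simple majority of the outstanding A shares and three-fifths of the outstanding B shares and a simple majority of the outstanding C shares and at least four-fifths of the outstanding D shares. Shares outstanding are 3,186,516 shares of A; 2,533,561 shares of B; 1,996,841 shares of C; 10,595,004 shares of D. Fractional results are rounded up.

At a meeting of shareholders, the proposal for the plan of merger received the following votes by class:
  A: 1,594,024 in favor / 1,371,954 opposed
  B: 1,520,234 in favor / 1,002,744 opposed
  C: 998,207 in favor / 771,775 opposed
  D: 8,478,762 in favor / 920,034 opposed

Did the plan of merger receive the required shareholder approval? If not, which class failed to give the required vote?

A: a majority of 3186516 is 1593259; 1,593,259 required, 1,594,024 in favor — approved.
B: 3/5 of 2533561 = 1520136.60, rounded up to 1520137; 1,520,137 required, 1,520,234 in favor — approved.
C: a majority of 1996841 is 998421; 998,421 required, 998,207 in favor — not approved.
D: 4/5 of 10595004 = 8476003.20, rounded up to 8476004; 8,476,004 required, 8,478,762 in favor — approved.

Not approved — the C shares did not give the required vote.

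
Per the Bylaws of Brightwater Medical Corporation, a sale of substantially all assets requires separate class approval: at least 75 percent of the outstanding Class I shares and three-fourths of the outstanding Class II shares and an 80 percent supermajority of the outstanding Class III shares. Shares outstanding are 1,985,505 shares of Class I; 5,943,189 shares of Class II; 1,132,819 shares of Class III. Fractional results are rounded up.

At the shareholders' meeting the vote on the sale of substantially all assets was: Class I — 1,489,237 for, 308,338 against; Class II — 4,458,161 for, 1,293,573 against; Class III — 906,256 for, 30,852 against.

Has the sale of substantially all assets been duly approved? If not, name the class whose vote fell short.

Class I: 3/4 of 1985505 = 1489128.75, rounded up to 1489129; 1,489,129 required, 1,489,237 in favor — approved.
Class II: 3/4 of 5943189 = 4457391.75, rounded up to 4457392; 4,457,392 required, 4,458,161 in favor — approved.
Class III: 4/5 of 1132819 = 906255.20, rounded up to 906256; 906,256 required, 906,256 in favor — approved.

Approved — every class gave the required vote.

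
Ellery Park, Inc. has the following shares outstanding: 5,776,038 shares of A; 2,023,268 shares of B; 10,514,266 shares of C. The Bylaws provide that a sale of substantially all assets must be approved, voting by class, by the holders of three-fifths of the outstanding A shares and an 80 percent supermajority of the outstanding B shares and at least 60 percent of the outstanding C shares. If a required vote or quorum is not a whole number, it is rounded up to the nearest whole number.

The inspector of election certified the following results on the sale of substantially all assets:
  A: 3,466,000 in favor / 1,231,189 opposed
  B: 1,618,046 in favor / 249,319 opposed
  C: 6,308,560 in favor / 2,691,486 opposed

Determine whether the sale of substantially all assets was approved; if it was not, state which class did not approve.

A: 3/5 of 5776038 = 3465622.80, rounded up to 3465623; 3,465,623 required, 3,466,000 in favor — approved.
B: 4/5 of 2023268 = 1618614.40, rounded up to 1618615; 1,618,615 required, 1,618,046 in favor — not approved.
C: 3/5 of 10514266 = 6308559.60, rounded up to 6308560; 6,308,560 required, 6,308,560 in favor — approved.

Not approved — the B shares did not give the required vote.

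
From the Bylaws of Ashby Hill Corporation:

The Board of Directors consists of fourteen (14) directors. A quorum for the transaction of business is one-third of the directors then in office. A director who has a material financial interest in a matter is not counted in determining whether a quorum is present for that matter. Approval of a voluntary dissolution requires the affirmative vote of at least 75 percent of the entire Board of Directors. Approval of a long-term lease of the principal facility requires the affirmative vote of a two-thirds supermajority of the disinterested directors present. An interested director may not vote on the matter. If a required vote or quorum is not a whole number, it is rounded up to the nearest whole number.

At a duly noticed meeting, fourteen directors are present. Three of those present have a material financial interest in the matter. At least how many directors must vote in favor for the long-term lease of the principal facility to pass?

The long-term lease of the principal facility requires two-thirds of the disinterested directors present (14 − 3 = 11).
2/3 of 11 = 7.33, rounded up to 8.

8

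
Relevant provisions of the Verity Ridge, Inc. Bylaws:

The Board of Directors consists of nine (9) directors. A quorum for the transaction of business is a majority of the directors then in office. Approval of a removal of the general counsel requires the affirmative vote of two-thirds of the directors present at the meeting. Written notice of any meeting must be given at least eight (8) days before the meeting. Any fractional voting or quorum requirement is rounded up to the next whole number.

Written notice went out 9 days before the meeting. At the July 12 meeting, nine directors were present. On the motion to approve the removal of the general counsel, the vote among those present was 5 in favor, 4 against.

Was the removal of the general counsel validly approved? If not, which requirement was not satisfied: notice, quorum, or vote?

Invalid — vote requirement not satisfied.

Notice: 9 days given; 8 required (9 ≥ 8). Satisfied.
Quorum: 9 present; quorum is 5. Satisfied.
Vote: the removal of the general counsel requires two-thirds of the directors present (9). 2/3 of 9 = 6, so 6 affirmative votes are needed; 5 voted in favor. Not satisfied.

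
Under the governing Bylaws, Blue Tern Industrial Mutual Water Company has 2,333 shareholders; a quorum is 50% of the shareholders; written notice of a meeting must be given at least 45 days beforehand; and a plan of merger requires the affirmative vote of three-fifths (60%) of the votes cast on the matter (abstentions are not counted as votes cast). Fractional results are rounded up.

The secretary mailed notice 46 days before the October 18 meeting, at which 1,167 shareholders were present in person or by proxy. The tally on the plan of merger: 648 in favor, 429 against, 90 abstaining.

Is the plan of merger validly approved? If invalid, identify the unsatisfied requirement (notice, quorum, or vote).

Notice: 46 days given; 45 required. Satisfied.
Quorum: 50% of 2,333 = 1,166.50, rounded up to 1,167; 1,167 present. Satisfied.
Vote: requires three-fifths of the votes cast (1,167 − 90 abstaining = 1,077); 3/5 of 1077 = 646.20, rounded up to 647, so 647 needed; 648 in favor. Satisfied.

Valid — all requirements satisfied.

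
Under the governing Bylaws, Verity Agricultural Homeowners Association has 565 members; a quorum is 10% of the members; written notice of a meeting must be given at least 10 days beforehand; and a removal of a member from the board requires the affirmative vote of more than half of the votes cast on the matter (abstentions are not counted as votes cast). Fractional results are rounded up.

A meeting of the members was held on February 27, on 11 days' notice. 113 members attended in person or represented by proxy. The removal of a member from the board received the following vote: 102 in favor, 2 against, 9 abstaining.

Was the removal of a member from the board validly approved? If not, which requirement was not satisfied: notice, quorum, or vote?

Notice: 11 days given; 10 required. Satisfied.
Quorum: 10% of 565 = 56.50, rounded up to 57; 113 present. Satisfied.
Vote: requires a majority of the votes cast (113 − 9 abstaining = 104); a majority of 104 is 53, so 53 needed; 102 in favor. Satisfied.

Valid — all requirements satisfied.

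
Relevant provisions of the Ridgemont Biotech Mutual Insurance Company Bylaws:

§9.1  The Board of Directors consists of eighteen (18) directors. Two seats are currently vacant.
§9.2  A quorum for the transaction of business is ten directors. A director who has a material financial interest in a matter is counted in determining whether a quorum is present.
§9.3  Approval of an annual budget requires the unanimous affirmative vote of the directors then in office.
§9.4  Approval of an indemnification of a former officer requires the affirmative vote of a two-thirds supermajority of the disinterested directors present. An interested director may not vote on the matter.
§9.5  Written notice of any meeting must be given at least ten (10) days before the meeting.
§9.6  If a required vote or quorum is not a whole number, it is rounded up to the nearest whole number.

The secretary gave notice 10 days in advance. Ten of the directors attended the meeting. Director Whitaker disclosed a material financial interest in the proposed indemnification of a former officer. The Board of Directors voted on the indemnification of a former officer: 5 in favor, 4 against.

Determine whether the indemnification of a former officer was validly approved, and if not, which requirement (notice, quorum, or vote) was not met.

Invalid — vote requirement not satisfied.

Notice: 10 days given; 10 required (10 ≥ 10). Satisfied.
Quorum: 10 present (interested directors count toward quorum); quorum is 10. Satisfied.
Vote: the indemnification of a former officer requires two-thirds of the disinterested directors present (10 − 1 = 9). 2/3 of 9 = 6, so 6 affirmative votes are needed; 5 voted in favor. Not satisfied.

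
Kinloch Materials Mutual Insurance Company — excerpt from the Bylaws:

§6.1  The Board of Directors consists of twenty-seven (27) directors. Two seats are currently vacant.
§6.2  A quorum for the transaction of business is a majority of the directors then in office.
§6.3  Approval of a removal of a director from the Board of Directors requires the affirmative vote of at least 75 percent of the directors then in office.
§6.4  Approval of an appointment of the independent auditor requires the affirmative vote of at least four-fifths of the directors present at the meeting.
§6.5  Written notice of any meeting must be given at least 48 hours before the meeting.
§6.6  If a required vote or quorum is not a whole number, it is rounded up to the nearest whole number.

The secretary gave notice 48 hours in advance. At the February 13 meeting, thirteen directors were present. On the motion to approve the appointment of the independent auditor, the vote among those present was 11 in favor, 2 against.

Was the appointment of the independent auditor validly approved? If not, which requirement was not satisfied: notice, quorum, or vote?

Valid — all requirements satisfied.

Notice: 48 hours given; 48 required (48 ≥ 48). Satisfied.
Quorum: 13 present; quorum is 13. Satisfied.
Vote: the appointment of the independent auditor requires four-fifths of the directors present (13). 4/5 of 13 = 10.40, rounded up to 11, so 11 affirmative votes are needed; 11 voted in favor. Satisfied.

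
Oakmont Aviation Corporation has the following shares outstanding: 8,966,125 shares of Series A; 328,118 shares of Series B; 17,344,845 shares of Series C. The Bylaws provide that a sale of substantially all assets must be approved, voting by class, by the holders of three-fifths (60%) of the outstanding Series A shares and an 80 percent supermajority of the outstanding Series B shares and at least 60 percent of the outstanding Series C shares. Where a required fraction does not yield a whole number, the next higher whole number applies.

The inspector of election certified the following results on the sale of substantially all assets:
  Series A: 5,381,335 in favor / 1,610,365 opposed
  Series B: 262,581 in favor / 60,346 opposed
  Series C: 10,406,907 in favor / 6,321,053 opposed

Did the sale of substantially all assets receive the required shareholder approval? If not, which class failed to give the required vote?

Approved — every class gave the required vote.

Series A: 3/5 of 8966125 = 5379675; 5,379,675 required, 5,381,335 in favor — approved.
Series B: 4/5 of 328118 = 262494.40, rounded up to 262495; 262,495 required, 262,581 in favor — approved.
Series C: 3/5 of 17344845 = 10406907; 10,406,907 required, 10,406,907 in favor — approved.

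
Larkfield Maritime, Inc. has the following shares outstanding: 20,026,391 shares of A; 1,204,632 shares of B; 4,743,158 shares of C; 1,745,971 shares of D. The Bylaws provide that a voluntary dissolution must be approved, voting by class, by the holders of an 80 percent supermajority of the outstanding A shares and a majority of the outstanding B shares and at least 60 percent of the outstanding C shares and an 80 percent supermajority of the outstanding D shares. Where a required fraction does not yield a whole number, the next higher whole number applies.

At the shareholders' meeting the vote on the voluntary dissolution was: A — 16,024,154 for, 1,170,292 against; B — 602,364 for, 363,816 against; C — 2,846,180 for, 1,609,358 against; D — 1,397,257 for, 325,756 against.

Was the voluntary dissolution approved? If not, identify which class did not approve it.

Approved — every class gave the required vote.

A: 4/5 of 20026391 = 16021112.80, rounded up to 16021113; 16,021,113 required, 16,024,154 in favor — approved.
B: a majority of 1204632 is 602317; 602,317 required, 602,364 in favor — approved.
C: 3/5 of 4743158 = 2845894.80, rounded up to 2845895; 2,845,895 required, 2,846,180 in favor — approved.
D: 4/5 of 1745971 = 1396776.80, rounded up to 1396777; 1,396,777 required, 1,397,257 in favor — approved.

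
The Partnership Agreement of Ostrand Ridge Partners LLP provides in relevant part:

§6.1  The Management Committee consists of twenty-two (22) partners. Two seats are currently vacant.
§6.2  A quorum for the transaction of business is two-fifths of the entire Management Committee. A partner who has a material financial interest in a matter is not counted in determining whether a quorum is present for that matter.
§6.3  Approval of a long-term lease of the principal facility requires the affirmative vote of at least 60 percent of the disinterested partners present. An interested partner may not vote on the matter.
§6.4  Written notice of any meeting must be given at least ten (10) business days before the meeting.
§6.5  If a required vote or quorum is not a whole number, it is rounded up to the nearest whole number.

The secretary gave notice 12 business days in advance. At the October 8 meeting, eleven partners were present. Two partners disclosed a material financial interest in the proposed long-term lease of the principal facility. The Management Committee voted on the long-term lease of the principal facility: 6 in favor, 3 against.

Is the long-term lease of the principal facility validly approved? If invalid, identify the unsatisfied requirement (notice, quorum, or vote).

Notice: 12 business days given; 10 required (12 ≥ 10). Satisfied.
Quorum: 11 present, but the 2 interested partners do not count, leaving 9. Quorum is 9. Satisfied.
Vote: the long-term lease of the principal facility requires three-fifths of the disinterested partners present (11 − 2 = 9). 3/5 of 9 = 5.40, rounded up to 6, so 6 affirmative votes are needed; 6 voted in favor. Satisfied.

Valid — all requirements satisfied.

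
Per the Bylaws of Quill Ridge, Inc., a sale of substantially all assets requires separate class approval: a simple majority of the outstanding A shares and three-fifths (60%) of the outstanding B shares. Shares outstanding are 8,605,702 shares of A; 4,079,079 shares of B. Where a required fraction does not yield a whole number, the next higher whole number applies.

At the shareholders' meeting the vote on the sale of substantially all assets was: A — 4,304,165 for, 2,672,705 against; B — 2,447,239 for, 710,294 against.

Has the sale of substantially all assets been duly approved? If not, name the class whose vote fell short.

Not approved — the B shares did not give the required vote.

A: a majority of 8605702 is 4302852; 4,302,852 required, 4,304,165 in favor — approved.
B: 3/5 of 4079079 = 2447447.40, rounded up to 2447448; 2,447,448 required, 2,447,239 in favor — not approved.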